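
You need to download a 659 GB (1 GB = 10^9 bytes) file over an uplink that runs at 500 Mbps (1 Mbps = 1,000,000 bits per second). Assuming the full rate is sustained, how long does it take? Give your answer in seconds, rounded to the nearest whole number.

10,544 seconds

659 GB = 659,000,000,000 bytes = 5,272,000,000,000 bits
500 Mbps = 500,000,000 bits/s
time = 5,272,000,000,000 / 500,000,000 = 10,544 s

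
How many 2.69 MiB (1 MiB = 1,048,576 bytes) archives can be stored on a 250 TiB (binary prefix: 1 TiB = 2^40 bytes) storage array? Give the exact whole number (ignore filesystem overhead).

97,451,301

Capacity: 250 TiB = 274,877,906,944,000 bytes
Per item: 2.69 MiB = 2,820,669.44 bytes
⌊274,877,906,944,000 / 2,820,669.44⌋ = 97,451,301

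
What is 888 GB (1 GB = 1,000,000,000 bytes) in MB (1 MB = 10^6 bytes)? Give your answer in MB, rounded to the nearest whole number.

888,000 MB

888 GB = 888 × 10^9 bytes = 888,000,000,000 bytes
1 MB = 1,000,000 bytes
888,000,000,000 / 1,000,000 = 888,000 MB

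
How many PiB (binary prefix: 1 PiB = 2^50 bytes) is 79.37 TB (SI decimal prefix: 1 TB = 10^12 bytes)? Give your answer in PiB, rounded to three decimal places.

0.070 PiB

79.37 TB = 79.37 × 10^12 bytes = 79,370,000,000,000 bytes
1 PiB = 2^50 bytes = 1,125,899,906,842,624 bytes
79,370,000,000,000 / 1,125,899,906,842,624 = 0.070 PiB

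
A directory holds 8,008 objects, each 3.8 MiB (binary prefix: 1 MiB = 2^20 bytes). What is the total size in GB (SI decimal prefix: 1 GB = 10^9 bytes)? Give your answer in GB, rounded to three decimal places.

Total = 8,008 × 3.8 MiB = 30430.4 MiB
= 30430.4 × 1,048,576 bytes = 31,908,587,110.4 bytes
1 GB = 1,000,000,000 bytes
31,908,587,110.4 / 1,000,000,000 = 31.909 GB

31.909 GB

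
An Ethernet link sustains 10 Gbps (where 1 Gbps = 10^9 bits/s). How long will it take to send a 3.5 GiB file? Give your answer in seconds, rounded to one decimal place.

3.5 GiB = 3,758,096,384 bytes = 30,064,771,072 bits
10 Gbps = 10,000,000,000 bits/s
time = 30,064,771,072 / 10,000,000,000 = 3.0 s

3.0 seconds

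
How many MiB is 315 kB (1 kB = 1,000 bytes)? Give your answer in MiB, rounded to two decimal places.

315 kB × 1,000 bytes/kB = 315,000 bytes
1 MiB = 1,048,576 bytes
315,000 / 1,048,576 = 0.30 MiB

0.30 MiB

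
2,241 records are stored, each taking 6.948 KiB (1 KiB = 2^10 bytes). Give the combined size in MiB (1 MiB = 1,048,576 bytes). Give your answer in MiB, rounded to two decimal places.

Total = 2,241 × 6.948 KiB = 15570.468 KiB
= 15570.468 × 1,024 bytes = 15,944,159.232 bytes
1 MiB = 1,048,576 bytes
15,944,159.232 / 1,048,576 = 15.21 MiB

15.21 MiB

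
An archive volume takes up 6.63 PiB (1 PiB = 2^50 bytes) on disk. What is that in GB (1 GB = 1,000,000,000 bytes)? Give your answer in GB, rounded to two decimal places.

7,464,716.38 GB

6.63 PiB × 1,125,899,906,842,624 bytes/PiB = 7,464,716,382,366,597.12 bytes
1 GB = 10^9 bytes = 1,000,000,000 bytes
7,464,716,382,366,597.12 / 1,000,000,000 = 7,464,716.38 GB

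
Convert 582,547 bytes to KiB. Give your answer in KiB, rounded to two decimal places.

568.89 KiB

582,547 bytes given.
1 KiB = 2^10 bytes = 1,024 bytes
582,547 / 1,024 = 568.89 KiB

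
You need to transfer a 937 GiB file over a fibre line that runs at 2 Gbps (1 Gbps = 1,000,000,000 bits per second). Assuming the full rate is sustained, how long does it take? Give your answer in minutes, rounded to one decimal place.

937 GiB = 1,006,096,089,088 bytes = 8,048,768,712,704 bits
2 Gbps = 2,000,000,000 bits/s
time = 8,048,768,712,704 / 2,000,000,000 = 4,024.38 s
4,024.38 s / 60 = 67.1 minutes

67.1 minutes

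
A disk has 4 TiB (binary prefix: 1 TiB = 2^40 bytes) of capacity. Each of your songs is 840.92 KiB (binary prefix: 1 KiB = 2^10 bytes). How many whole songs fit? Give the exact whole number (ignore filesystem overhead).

5,107,462

Capacity: 4 TiB = 4,398,046,511,104 bytes
Per item: 840.92 KiB = 861,102.08 bytes
⌊4,398,046,511,104 / 861,102.08⌋ = 5,107,462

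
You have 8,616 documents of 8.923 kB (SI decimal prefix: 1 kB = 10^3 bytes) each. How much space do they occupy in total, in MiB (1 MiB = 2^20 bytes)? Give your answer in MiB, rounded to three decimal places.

Total = 8,616 × 8.923 kB = 76880.568 kB
= 76880.568 × 1,000 bytes = 76,880,568 bytes
1 MiB = 1,048,576 bytes
76,880,568 / 1,048,576 = 73.319 MiB

73.319 MiB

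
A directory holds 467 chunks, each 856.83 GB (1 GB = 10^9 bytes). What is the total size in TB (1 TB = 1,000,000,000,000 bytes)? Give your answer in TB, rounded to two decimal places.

400.14 TB

Total = 467 × 856.83 GB = 400139.61 GB
= 400139.61 × 1,000,000,000 bytes = 400,139,610,000,000 bytes
1 TB = 1,000,000,000,000 bytes
400,139,610,000,000 / 1,000,000,000,000 = 400.14 TB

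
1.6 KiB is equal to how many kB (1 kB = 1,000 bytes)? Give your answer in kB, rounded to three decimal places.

1.638 kB

1.6 KiB × 1,024 bytes/KiB = 1,638.4 bytes
1 kB = 1,000 bytes
1,638.4 / 1,000 = 1.638 kB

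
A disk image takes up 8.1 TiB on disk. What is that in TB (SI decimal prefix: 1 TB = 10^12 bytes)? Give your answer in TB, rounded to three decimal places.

8.906 TB

8.1 TiB = 8.1 × 2^40 bytes = 8,906,044,184,985.6 bytes
1 TB = 10^12 bytes = 1,000,000,000,000 bytes
8,906,044,184,985.6 / 1,000,000,000,000 = 8.906 TB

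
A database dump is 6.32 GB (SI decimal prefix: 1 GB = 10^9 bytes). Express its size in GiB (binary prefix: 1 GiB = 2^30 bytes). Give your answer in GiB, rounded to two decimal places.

6.32 GB = 6.32 × 10^9 bytes = 6,320,000,000 bytes
1 GiB = 2^30 bytes = 1,073,741,824 bytes
6,320,000,000 / 1,073,741,824 = 5.89 GiB

5.89 GiB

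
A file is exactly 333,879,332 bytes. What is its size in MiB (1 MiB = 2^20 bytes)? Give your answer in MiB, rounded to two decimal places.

333,879,332 bytes given.
1 MiB = 2^20 bytes = 1,048,576 bytes
333,879,332 / 1,048,576 = 318.41 MiB

318.41 MiB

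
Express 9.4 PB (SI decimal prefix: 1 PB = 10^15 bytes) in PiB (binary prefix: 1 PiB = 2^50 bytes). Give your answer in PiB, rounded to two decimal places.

9.4 PB = 9.4 × 10^15 bytes = 9,400,000,000,000,000 bytes
1 PiB = 1,125,899,906,842,624 bytes
9,400,000,000,000,000 / 1,125,899,906,842,624 = 8.35 PiB

8.35 PiB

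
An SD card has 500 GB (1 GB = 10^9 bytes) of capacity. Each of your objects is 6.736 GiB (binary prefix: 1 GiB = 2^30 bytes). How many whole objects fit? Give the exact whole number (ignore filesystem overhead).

Capacity: 500 GB = 500,000,000,000 bytes
Per item: 6.736 GiB = 7,232,724,926.464 bytes
⌊500,000,000,000 / 7,232,724,926.464⌋ = 69

69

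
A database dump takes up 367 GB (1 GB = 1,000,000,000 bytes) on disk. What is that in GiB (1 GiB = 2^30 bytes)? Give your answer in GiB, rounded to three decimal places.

341.795 GiB

367 GB = 367 × 10^9 bytes = 367,000,000,000 bytes
1 GiB = 2^30 bytes = 1,073,741,824 bytes
367,000,000,000 / 1,073,741,824 = 341.795 GiB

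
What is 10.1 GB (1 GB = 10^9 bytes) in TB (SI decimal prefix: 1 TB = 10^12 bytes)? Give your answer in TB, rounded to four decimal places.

0.0101 TB

10.1 GB = 10.1 × 10^9 bytes = 10,100,000,000 bytes
1 TB = 1,000,000,000,000 bytes
10,100,000,000 / 1,000,000,000,000 = 0.0101 TB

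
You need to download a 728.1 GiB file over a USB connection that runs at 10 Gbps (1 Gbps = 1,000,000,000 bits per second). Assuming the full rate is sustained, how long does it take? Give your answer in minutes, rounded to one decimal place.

728.1 GiB = 781,791,422,054.4 bytes = 6,254,331,376,435.2 bits
10 Gbps = 10,000,000,000 bits/s
time = 6,254,331,376,435.2 / 10,000,000,000 = 625.43 s
625.43 s / 60 = 10.4 minutes

10.4 minutes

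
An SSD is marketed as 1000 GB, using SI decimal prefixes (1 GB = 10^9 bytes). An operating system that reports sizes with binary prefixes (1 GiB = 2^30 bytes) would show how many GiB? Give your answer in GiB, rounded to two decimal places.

931.32 GiB

1000 GB = 1000 × 10^9 bytes = 1,000,000,000,000 bytes
1 GiB = 1,073,741,824 bytes
1,000,000,000,000 / 1,073,741,824 = 931.32 GiB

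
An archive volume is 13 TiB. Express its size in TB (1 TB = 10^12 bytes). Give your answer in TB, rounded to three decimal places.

13 TiB = 13 × 2^40 bytes = 14,293,651,161,088 bytes
1 TB = 10^12 bytes = 1,000,000,000,000 bytes
14,293,651,161,088 / 1,000,000,000,000 = 14.294 TB

14.294 TB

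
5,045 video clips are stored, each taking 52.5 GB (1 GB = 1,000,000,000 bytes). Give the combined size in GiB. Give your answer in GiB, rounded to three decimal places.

246,672.425 GiB

Total = 5,045 × 52.5 GB = 264862.5 GB
= 264862.5 × 1,000,000,000 bytes = 264,862,500,000,000 bytes
1 GiB = 1,073,741,824 bytes
264,862,500,000,000 / 1,073,741,824 = 246,672.425 GiB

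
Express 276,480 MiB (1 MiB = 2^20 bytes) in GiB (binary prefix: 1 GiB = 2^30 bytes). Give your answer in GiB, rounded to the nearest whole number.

270 GiB

276,480 MiB = 276,480 × 2^20 bytes = 289,910,292,480 bytes
1 GiB = 1,073,741,824 bytes
289,910,292,480 / 1,073,741,824 = 270 GiB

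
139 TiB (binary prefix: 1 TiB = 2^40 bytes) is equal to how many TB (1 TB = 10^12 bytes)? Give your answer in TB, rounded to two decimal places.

139 TiB × 1,099,511,627,776 bytes/TiB = 152,832,116,260,864 bytes
1 TB = 10^12 bytes = 1,000,000,000,000 bytes
152,832,116,260,864 / 1,000,000,000,000 = 152.83 TB

152.83 TB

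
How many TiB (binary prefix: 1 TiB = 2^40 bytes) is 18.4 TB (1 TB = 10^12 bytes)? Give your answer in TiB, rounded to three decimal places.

18.4 TB = 18.4 × 10^12 bytes = 18,400,000,000,000 bytes
1 TiB = 2^40 bytes = 1,099,511,627,776 bytes
18,400,000,000,000 / 1,099,511,627,776 = 16.735 TiB

16.735 TiB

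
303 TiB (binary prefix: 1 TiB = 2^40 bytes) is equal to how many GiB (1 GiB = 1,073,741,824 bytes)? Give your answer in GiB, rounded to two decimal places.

303 TiB = 303 × 2^40 bytes = 333,152,023,216,128 bytes
1 GiB = 1,073,741,824 bytes
333,152,023,216,128 / 1,073,741,824 = 310,272.00 GiB

310,272.00 GiB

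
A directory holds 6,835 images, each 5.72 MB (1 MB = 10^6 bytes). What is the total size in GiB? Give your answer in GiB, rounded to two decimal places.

Total = 6,835 × 5.72 MB = 39096.2 MB
= 39096.2 × 1,000,000 bytes = 39,096,200,000 bytes
1 GiB = 1,073,741,824 bytes
39,096,200,000 / 1,073,741,824 = 36.41 GiB

36.41 GiB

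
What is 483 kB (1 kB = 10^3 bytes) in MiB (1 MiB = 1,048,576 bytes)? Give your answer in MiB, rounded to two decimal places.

483 kB = 483 × 10^3 bytes = 483,000 bytes
1 MiB = 1,048,576 bytes
483,000 / 1,048,576 = 0.46 MiB

0.46 MiB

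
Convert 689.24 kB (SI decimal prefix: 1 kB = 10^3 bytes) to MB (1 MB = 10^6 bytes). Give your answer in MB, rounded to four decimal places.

0.6892 MB

689.24 kB = 689.24 × 10^3 bytes = 689,240 bytes
1 MB = 1,000,000 bytes
689,240 / 1,000,000 = 0.6892 MB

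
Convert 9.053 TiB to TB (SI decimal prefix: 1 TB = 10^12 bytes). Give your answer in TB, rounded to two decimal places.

9.95 TB

9.053 TiB = 9.053 × 2^40 bytes = 9,953,878,766,256.128 bytes
1 TB = 10^12 bytes = 1,000,000,000,000 bytes
9,953,878,766,256.128 / 1,000,000,000,000 = 9.95 TB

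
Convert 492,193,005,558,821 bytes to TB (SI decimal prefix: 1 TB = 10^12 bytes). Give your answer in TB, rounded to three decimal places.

492.193 TB

492,193,005,558,821 bytes given.
1 TB = 1,000,000,000,000 bytes
492,193,005,558,821 / 1,000,000,000,000 = 492.193 TB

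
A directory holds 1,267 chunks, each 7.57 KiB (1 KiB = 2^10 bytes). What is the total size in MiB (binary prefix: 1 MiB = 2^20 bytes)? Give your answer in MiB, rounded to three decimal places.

Total = 1,267 × 7.57 KiB = 9591.19 KiB
= 9591.19 × 1,024 bytes = 9,821,378.56 bytes
1 MiB = 1,048,576 bytes
9,821,378.56 / 1,048,576 = 9.366 MiB

9.366 MiB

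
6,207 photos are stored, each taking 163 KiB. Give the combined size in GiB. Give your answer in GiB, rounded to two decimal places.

0.96 GiB

Total = 6,207 × 163 KiB = 1,011,741 KiB
= 1,011,741 × 1,024 bytes = 1,036,022,784 bytes
1 GiB = 1,073,741,824 bytes
1,036,022,784 / 1,073,741,824 = 0.96 GiB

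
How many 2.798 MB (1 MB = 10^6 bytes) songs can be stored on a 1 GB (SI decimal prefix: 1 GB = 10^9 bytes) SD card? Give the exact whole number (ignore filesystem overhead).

357

Capacity: 1 GB = 1,000,000,000 bytes
Per item: 2.798 MB = 2,798,000 bytes
⌊1,000,000,000 / 2,798,000⌋ = 357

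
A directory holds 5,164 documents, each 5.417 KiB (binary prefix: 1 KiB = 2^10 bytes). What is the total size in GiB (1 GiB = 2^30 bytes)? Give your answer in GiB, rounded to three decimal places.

Total = 5,164 × 5.417 KiB = 27973.388 KiB
= 27973.388 × 1,024 bytes = 28,644,749.312 bytes
1 GiB = 1,073,741,824 bytes
28,644,749.312 / 1,073,741,824 = 0.027 GiB

0.027 GiB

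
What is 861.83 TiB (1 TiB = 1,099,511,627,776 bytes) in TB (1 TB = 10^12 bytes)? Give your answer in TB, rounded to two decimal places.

861.83 TiB = 861.83 × 2^40 bytes = 947,592,106,166,190.08 bytes
1 TB = 10^12 bytes = 1,000,000,000,000 bytes
947,592,106,166,190.08 / 1,000,000,000,000 = 947.59 TB

947.59 TB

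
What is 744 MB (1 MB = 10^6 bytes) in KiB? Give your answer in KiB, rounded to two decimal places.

744 MB = 744 × 10^6 bytes = 744,000,000 bytes
1 KiB = 1,024 bytes
744,000,000 / 1,024 = 726,562.50 KiB

726,562.50 KiB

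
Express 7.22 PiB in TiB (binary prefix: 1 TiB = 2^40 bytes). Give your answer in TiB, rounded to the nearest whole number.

7.22 PiB = 7.22 × 2^50 bytes = 8,128,997,327,403,745.28 bytes
1 TiB = 1,099,511,627,776 bytes
8,128,997,327,403,745.28 / 1,099,511,627,776 = 7,393 TiB

7,393 TiB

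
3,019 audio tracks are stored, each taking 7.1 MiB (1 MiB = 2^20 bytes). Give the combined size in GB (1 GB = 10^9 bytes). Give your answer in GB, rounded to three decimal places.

Total = 3,019 × 7.1 MiB = 21434.9 MiB
= 21434.9 × 1,048,576 bytes = 22,476,121,702.4 bytes
1 GB = 1,000,000,000 bytes
22,476,121,702.4 / 1,000,000,000 = 22.476 GB

22.476 GB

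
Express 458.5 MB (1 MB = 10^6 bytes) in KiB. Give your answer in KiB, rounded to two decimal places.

458.5 MB = 458.5 × 10^6 bytes = 458,500,000 bytes
1 KiB = 1,024 bytes
458,500,000 / 1,024 = 447,753.91 KiB

447,753.91 KiB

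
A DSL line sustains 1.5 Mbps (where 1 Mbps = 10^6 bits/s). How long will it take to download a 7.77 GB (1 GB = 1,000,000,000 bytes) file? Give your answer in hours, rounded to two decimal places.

11.51 hours

7.77 GB = 7,770,000,000 bytes = 62,160,000,000 bits
1.5 Mbps = 1,500,000 bits/s
time = 62,160,000,000 / 1,500,000 = 41,440.0000 s
41,440.0000 s / 3600 = 11.51 hours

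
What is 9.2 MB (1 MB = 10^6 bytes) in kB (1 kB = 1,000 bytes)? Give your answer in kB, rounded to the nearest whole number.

9.2 MB × 1,000,000 bytes/MB = 9,200,000 bytes
1 kB = 10^3 bytes = 1,000 bytes
9,200,000 / 1,000 = 9,200 kB

9,200 kB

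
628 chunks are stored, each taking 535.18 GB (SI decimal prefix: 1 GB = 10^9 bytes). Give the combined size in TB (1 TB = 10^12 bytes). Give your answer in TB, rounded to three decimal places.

336.093 TB

Total = 628 × 535.18 GB = 336093.04 GB
= 336093.04 × 1,000,000,000 bytes = 336,093,040,000,000 bytes
1 TB = 1,000,000,000,000 bytes
336,093,040,000,000 / 1,000,000,000,000 = 336.093 TB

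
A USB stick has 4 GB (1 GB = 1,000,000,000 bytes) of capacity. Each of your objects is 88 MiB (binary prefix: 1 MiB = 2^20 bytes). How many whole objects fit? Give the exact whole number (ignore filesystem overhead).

43

Capacity: 4 GB = 4,000,000,000 bytes
Per item: 88 MiB = 92,274,688 bytes
⌊4,000,000,000 / 92,274,688⌋ = 43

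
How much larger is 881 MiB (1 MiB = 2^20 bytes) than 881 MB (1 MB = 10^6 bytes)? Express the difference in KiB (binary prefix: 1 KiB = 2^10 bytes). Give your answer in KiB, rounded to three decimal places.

41,792.438 KiB

881 MiB = 881 × 1,048,576 = 923,795,456 bytes
881 MB = 881 × 1,000,000 = 881,000,000 bytes
difference = 42,795,456 bytes
42,795,456 / 1,024 = 41,792.438 KiB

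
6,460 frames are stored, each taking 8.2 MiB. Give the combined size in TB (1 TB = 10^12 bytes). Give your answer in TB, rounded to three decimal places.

0.056 TB

Total = 6,460 × 8.2 MiB = 52,972 MiB
= 52,972 × 1,048,576 bytes = 55,545,167,872 bytes
1 TB = 1,000,000,000,000 bytes
55,545,167,872 / 1,000,000,000,000 = 0.056 TB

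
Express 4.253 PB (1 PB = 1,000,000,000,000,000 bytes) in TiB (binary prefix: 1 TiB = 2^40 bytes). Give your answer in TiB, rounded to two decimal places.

3,868.08 TiB

4.253 PB = 4.253 × 10^15 bytes = 4,253,000,000,000,000 bytes
1 TiB = 1,099,511,627,776 bytes
4,253,000,000,000,000 / 1,099,511,627,776 = 3,868.08 TiB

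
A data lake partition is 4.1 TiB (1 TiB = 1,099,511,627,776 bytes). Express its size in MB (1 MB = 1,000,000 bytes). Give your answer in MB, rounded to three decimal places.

4.1 TiB = 4.1 × 2^40 bytes = 4,507,997,673,881.6 bytes
1 MB = 10^6 bytes = 1,000,000 bytes
4,507,997,673,881.6 / 1,000,000 = 4,507,997.674 MB

4,507,997.674 MB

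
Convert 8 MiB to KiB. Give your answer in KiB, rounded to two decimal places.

8 MiB = 8 × 2^20 bytes = 8,388,608 bytes
1 KiB = 2^10 bytes = 1,024 bytes
8,388,608 / 1,024 = 8,192.00 KiB

8,192.00 KiB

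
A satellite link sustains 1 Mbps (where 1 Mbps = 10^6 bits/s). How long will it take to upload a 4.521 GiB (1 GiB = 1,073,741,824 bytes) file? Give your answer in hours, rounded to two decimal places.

10.79 hours

4.521 GiB = 4,854,386,786.304 bytes = 38,835,094,290.432 bits
1 Mbps = 1,000,000 bits/s
time = 38,835,094,290.432 / 1,000,000 = 38,835.0943 s
38,835.0943 s / 3600 = 10.79 hours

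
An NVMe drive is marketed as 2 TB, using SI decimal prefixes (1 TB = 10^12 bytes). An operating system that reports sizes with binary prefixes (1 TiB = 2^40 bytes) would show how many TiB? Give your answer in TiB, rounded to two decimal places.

2 TB = 2 × 10^12 bytes = 2,000,000,000,000 bytes
1 TiB = 2^40 bytes = 1,099,511,627,776 bytes
2,000,000,000,000 / 1,099,511,627,776 = 1.82 TiB

1.82 TiB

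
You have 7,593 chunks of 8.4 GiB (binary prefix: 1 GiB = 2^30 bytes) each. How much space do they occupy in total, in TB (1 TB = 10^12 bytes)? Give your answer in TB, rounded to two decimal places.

Total = 7,593 × 8.4 GiB = 63781.2 GiB
= 63781.2 × 1,073,741,824 bytes = 68,484,542,024,908.8 bytes
1 TB = 1,000,000,000,000 bytes
68,484,542,024,908.8 / 1,000,000,000,000 = 68.48 TB

68.48 TB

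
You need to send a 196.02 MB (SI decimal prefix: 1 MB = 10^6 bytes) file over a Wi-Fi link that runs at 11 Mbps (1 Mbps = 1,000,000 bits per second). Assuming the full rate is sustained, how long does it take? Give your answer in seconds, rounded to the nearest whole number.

196.02 MB = 196,020,000 bytes = 1,568,160,000 bits
11 Mbps = 11,000,000 bits/s
time = 1,568,160,000 / 11,000,000 = 143 s

143 seconds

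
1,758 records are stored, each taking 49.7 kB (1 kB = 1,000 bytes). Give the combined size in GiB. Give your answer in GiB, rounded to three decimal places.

0.081 GiB

Total = 1,758 × 49.7 kB = 87372.6 kB
= 87372.6 × 1,000 bytes = 87,372,600 bytes
1 GiB = 1,073,741,824 bytes
87,372,600 / 1,073,741,824 = 0.081 GiB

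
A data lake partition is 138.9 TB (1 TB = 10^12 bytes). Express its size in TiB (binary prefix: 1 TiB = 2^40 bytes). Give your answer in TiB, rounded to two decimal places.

138.9 TB × 1,000,000,000,000 bytes/TB = 138,900,000,000,000 bytes
1 TiB = 2^40 bytes = 1,099,511,627,776 bytes
138,900,000,000,000 / 1,099,511,627,776 = 126.33 TiB

126.33 TiB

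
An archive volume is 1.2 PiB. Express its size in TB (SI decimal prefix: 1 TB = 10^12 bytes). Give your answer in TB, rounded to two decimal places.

1.2 PiB × 1,125,899,906,842,624 bytes/PiB = 1,351,079,888,211,148.8 bytes
1 TB = 10^12 bytes = 1,000,000,000,000 bytes
1,351,079,888,211,148.8 / 1,000,000,000,000 = 1,351.08 TB

1,351.08 TB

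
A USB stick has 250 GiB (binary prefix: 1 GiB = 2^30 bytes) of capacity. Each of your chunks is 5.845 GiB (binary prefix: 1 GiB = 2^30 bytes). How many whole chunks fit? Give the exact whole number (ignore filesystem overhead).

42

Capacity: 250 GiB = 268,435,456,000 bytes
Per item: 5.845 GiB = 6,276,020,961.28 bytes
⌊268,435,456,000 / 6,276,020,961.28⌋ = 42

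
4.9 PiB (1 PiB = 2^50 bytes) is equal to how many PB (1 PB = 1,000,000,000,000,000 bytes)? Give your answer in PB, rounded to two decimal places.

4.9 PiB = 4.9 × 2^50 bytes = 5,516,909,543,528,857.6 bytes
1 PB = 1,000,000,000,000,000 bytes
5,516,909,543,528,857.6 / 1,000,000,000,000,000 = 5.52 PB

5.52 PB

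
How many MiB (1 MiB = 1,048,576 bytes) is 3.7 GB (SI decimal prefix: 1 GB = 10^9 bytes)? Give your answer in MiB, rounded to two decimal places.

3,528.59 MiB

3.7 GB = 3.7 × 10^9 bytes = 3,700,000,000 bytes
1 MiB = 1,048,576 bytes
3,700,000,000 / 1,048,576 = 3,528.59 MiB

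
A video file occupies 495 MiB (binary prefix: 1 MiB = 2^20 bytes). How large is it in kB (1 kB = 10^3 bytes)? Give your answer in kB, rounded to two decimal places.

519,045.12 kB

495 MiB = 495 × 2^20 bytes = 519,045,120 bytes
1 kB = 10^3 bytes = 1,000 bytes
519,045,120 / 1,000 = 519,045.12 kB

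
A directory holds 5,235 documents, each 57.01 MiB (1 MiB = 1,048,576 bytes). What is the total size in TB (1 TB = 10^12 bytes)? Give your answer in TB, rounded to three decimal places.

Total = 5,235 × 57.01 MiB = 298447.35 MiB
= 298447.35 × 1,048,576 bytes = 312,944,728,473.6 bytes
1 TB = 1,000,000,000,000 bytes
312,944,728,473.6 / 1,000,000,000,000 = 0.313 TB

0.313 TB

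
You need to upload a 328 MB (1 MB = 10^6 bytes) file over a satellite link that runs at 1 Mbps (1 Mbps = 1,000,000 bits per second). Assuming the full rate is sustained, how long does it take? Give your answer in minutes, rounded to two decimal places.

43.73 minutes

328 MB = 328,000,000 bytes = 2,624,000,000 bits
1 Mbps = 1,000,000 bits/s
time = 2,624,000,000 / 1,000,000 = 2,624.000 s
2,624.000 s / 60 = 43.73 minutes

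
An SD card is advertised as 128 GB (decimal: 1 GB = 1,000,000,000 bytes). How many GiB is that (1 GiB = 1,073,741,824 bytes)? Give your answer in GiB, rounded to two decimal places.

119.21 GiB

128 GB = 128 × 10^9 bytes = 128,000,000,000 bytes
1 GiB = 1,073,741,824 bytes
128,000,000,000 / 1,073,741,824 = 119.21 GiB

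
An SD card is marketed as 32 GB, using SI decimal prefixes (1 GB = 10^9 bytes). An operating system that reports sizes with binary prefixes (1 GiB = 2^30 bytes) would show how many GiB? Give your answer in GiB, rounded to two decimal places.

32 GB = 32 × 10^9 bytes = 32,000,000,000 bytes
1 GiB = 2^30 bytes = 1,073,741,824 bytes
32,000,000,000 / 1,073,741,824 = 29.80 GiB

29.80 GiB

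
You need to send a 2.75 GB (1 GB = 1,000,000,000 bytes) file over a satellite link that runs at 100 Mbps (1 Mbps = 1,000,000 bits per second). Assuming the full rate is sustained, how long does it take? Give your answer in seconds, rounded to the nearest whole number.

2.75 GB = 2,750,000,000 bytes = 22,000,000,000 bits
100 Mbps = 100,000,000 bits/s
time = 22,000,000,000 / 100,000,000 = 220 s

220 seconds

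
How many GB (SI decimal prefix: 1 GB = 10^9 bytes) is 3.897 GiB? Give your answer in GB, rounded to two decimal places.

4.18 GB

3.897 GiB × 1,073,741,824 bytes/GiB = 4,184,371,888.128 bytes
1 GB = 10^9 bytes = 1,000,000,000 bytes
4,184,371,888.128 / 1,000,000,000 = 4.18 GB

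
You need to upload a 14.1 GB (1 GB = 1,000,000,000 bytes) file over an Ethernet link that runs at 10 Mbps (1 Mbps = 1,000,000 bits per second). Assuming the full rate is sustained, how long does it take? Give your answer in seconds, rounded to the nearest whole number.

14.1 GB = 14,100,000,000 bytes = 112,800,000,000 bits
10 Mbps = 10,000,000 bits/s
time = 112,800,000,000 / 10,000,000 = 11,280 s

11,280 seconds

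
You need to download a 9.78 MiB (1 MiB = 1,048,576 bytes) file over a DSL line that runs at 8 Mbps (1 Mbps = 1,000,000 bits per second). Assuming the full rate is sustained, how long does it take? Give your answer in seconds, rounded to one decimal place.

10.3 seconds

9.78 MiB = 10,255,073.28 bytes = 82,040,586.24 bits
8 Mbps = 8,000,000 bits/s
time = 82,040,586.24 / 8,000,000 = 10.3 s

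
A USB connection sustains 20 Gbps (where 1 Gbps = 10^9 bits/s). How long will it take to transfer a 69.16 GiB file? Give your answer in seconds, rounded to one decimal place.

69.16 GiB = 74,259,984,547.84 bytes = 594,079,876,382.72 bits
20 Gbps = 20,000,000,000 bits/s
time = 594,079,876,382.72 / 20,000,000,000 = 29.7 s

29.7 seconds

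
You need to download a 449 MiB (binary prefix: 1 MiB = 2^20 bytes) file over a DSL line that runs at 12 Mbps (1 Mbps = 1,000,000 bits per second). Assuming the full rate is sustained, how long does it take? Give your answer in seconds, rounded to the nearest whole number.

449 MiB = 470,810,624 bytes = 3,766,484,992 bits
12 Mbps = 12,000,000 bits/s
time = 3,766,484,992 / 12,000,000 = 314 s

314 seconds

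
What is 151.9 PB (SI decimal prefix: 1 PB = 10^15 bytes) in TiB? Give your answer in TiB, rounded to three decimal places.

151.9 PB = 151.9 × 10^15 bytes = 151,900,000,000,000,000 bytes
1 TiB = 1,099,511,627,776 bytes
151,900,000,000,000,000 / 1,099,511,627,776 = 138,152.245 TiB

138,152.245 TiB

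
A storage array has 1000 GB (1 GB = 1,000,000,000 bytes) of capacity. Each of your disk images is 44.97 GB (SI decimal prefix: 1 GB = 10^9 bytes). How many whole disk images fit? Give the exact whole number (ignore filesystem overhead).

22

Capacity: 1000 GB = 1,000,000,000,000 bytes
Per item: 44.97 GB = 44,970,000,000 bytes
⌊1,000,000,000,000 / 44,970,000,000⌋ = 22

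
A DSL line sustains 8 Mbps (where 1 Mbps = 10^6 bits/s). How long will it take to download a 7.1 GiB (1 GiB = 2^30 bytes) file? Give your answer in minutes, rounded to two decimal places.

7.1 GiB = 7,623,566,950.4 bytes = 60,988,535,603.2 bits
8 Mbps = 8,000,000 bits/s
time = 60,988,535,603.2 / 8,000,000 = 7,623.567 s
7,623.567 s / 60 = 127.06 minutes

127.06 minutes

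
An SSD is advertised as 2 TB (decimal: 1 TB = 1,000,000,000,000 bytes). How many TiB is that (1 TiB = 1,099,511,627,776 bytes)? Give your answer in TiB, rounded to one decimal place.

1.8 TiB

2 TB × 1,000,000,000,000 bytes/TB = 2,000,000,000,000 bytes
1 TiB = 2^40 bytes = 1,099,511,627,776 bytes
2,000,000,000,000 / 1,099,511,627,776 = 1.8 TiB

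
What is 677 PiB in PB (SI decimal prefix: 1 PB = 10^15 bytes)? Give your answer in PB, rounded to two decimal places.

762.23 PB

677 PiB × 1,125,899,906,842,624 bytes/PiB = 762,234,236,932,456,448 bytes
1 PB = 1,000,000,000,000,000 bytes
762,234,236,932,456,448 / 1,000,000,000,000,000 = 762.23 PB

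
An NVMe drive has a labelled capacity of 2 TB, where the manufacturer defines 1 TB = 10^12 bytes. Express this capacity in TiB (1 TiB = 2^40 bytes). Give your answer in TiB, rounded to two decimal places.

1.82 TiB

2 TB = 2 × 10^12 bytes = 2,000,000,000,000 bytes
1 TiB = 1,099,511,627,776 bytes
2,000,000,000,000 / 1,099,511,627,776 = 1.82 TiB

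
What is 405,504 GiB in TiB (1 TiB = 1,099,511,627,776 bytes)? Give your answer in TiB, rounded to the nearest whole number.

396 TiB

405,504 GiB = 405,504 × 2^30 bytes = 435,406,604,599,296 bytes
1 TiB = 1,099,511,627,776 bytes
435,406,604,599,296 / 1,099,511,627,776 = 396 TiB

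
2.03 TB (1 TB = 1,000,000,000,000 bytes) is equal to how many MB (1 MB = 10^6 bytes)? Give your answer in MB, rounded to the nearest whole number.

2.03 TB = 2.03 × 10^12 bytes = 2,030,000,000,000 bytes
1 MB = 1,000,000 bytes
2,030,000,000,000 / 1,000,000 = 2,030,000 MB

2,030,000 MB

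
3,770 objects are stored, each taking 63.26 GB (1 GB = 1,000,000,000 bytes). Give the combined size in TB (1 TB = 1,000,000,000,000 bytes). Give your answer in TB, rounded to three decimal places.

238.490 TB

Total = 3,770 × 63.26 GB = 238490.2 GB
= 238490.2 × 1,000,000,000 bytes = 238,490,200,000,000 bytes
1 TB = 1,000,000,000,000 bytes
238,490,200,000,000 / 1,000,000,000,000 = 238.490 TB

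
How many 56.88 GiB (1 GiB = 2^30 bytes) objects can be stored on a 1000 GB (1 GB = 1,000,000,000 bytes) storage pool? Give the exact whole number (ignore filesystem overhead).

Capacity: 1000 GB = 1,000,000,000,000 bytes
Per item: 56.88 GiB = 61,074,434,949.12 bytes
⌊1,000,000,000,000 / 61,074,434,949.12⌋ = 16

16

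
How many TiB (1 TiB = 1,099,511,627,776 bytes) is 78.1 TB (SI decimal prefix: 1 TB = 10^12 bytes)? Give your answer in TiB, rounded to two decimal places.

78.1 TB = 78.1 × 10^12 bytes = 78,100,000,000,000 bytes
1 TiB = 2^40 bytes = 1,099,511,627,776 bytes
78,100,000,000,000 / 1,099,511,627,776 = 71.03 TiB

71.03 TiB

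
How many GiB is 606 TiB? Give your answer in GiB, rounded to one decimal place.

606 TiB = 606 × 2^40 bytes = 666,304,046,432,256 bytes
1 GiB = 2^30 bytes = 1,073,741,824 bytes
666,304,046,432,256 / 1,073,741,824 = 620,544.0 GiB

620,544.0 GiB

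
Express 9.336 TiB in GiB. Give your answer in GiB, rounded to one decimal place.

9,560.1 GiB

9.336 TiB × 1,099,511,627,776 bytes/TiB = 10,265,040,556,916.736 bytes
1 GiB = 2^30 bytes = 1,073,741,824 bytes
10,265,040,556,916.736 / 1,073,741,824 = 9,560.1 GiB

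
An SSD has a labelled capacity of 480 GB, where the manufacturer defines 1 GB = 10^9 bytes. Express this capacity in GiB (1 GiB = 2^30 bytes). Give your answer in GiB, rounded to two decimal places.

480 GB = 480 × 10^9 bytes = 480,000,000,000 bytes
1 GiB = 1,073,741,824 bytes
480,000,000,000 / 1,073,741,824 = 447.03 GiB

447.03 GiB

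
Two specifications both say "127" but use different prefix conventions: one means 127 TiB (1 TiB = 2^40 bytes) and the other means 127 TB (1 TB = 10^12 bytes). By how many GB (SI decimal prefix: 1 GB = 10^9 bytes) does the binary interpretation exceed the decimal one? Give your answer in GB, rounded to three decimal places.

127 TiB = 127 × 1,099,511,627,776 = 139,637,976,727,552 bytes
127 TB = 127 × 1,000,000,000,000 = 127,000,000,000,000 bytes
difference = 12,637,976,727,552 bytes
12,637,976,727,552 / 1,000,000,000 = 12,637.977 GB

12,637.977 GB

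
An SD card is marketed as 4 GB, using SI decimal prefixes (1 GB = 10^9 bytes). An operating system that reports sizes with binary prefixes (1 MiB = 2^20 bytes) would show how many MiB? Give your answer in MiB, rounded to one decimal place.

4 GB = 4 × 10^9 bytes = 4,000,000,000 bytes
1 MiB = 2^20 bytes = 1,048,576 bytes
4,000,000,000 / 1,048,576 = 3,814.7 MiB

3,814.7 MiB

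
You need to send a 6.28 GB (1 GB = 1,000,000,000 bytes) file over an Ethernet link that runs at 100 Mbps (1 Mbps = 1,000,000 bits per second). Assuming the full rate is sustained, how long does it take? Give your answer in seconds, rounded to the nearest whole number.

502 seconds

6.28 GB = 6,280,000,000 bytes = 50,240,000,000 bits
100 Mbps = 100,000,000 bits/s
time = 50,240,000,000 / 100,000,000 = 502 s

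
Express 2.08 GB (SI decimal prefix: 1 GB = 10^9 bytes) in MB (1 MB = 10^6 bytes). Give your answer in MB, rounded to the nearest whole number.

2.08 GB = 2.08 × 10^9 bytes = 2,080,000,000 bytes
1 MB = 10^6 bytes = 1,000,000 bytes
2,080,000,000 / 1,000,000 = 2,080 MB

2,080 MB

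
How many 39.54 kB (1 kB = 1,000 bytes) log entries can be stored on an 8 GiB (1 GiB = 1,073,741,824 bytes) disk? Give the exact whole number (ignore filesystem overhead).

217,246

Capacity: 8 GiB = 8,589,934,592 bytes
Per item: 39.54 kB = 39,540 bytes
⌊8,589,934,592 / 39,540⌋ = 217,246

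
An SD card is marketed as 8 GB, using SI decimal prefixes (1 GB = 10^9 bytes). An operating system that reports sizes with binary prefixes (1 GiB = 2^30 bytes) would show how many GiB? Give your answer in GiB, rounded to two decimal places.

8 GB × 1,000,000,000 bytes/GB = 8,000,000,000 bytes
1 GiB = 2^30 bytes = 1,073,741,824 bytes
8,000,000,000 / 1,073,741,824 = 7.45 GiB

7.45 GiB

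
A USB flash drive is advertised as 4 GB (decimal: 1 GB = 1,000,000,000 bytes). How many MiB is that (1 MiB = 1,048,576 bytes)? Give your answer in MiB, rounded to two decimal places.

4 GB × 1,000,000,000 bytes/GB = 4,000,000,000 bytes
1 MiB = 1,048,576 bytes
4,000,000,000 / 1,048,576 = 3,814.70 MiB

3,814.70 MiB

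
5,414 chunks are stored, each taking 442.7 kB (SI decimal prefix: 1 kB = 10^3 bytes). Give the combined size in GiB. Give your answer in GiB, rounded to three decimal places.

2.232 GiB

Total = 5,414 × 442.7 kB = 2396777.8 kB
= 2396777.8 × 1,000 bytes = 2,396,777,800 bytes
1 GiB = 1,073,741,824 bytes
2,396,777,800 / 1,073,741,824 = 2.232 GiB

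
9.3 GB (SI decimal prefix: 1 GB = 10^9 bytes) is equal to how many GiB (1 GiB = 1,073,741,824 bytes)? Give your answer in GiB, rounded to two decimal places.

8.66 GiB

9.3 GB = 9.3 × 10^9 bytes = 9,300,000,000 bytes
1 GiB = 1,073,741,824 bytes
9,300,000,000 / 1,073,741,824 = 8.66 GiB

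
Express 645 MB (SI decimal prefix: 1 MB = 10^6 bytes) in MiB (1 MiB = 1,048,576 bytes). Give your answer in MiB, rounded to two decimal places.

645 MB × 1,000,000 bytes/MB = 645,000,000 bytes
1 MiB = 2^20 bytes = 1,048,576 bytes
645,000,000 / 1,048,576 = 615.12 MiB

615.12 MiB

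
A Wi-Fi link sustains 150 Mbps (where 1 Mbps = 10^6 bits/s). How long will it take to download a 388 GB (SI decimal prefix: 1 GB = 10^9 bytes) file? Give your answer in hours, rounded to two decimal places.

5.75 hours

388 GB = 388,000,000,000 bytes = 3,104,000,000,000 bits
150 Mbps = 150,000,000 bits/s
time = 3,104,000,000,000 / 150,000,000 = 20,693.3333 s
20,693.3333 s / 3600 = 5.75 hours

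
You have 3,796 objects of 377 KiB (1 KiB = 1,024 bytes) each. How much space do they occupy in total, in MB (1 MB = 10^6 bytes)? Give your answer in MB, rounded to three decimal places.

Total = 3,796 × 377 KiB = 1,431,092 KiB
= 1,431,092 × 1,024 bytes = 1,465,438,208 bytes
1 MB = 1,000,000 bytes
1,465,438,208 / 1,000,000 = 1,465.438 MB

1,465.438 MB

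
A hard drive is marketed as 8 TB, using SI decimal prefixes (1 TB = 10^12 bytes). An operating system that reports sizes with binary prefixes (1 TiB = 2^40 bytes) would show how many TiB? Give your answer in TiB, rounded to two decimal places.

7.28 TiB

8 TB = 8 × 10^12 bytes = 8,000,000,000,000 bytes
1 TiB = 1,099,511,627,776 bytes
8,000,000,000,000 / 1,099,511,627,776 = 7.28 TiB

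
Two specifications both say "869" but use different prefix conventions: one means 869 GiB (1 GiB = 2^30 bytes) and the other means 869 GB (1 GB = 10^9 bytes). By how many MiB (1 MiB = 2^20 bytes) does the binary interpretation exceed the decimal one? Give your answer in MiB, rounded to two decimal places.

61,113.02 MiB

869 GiB = 869 × 1,073,741,824 = 933,081,645,056 bytes
869 GB = 869 × 1,000,000,000 = 869,000,000,000 bytes
difference = 64,081,645,056 bytes
64,081,645,056 / 1,048,576 = 61,113.02 MiB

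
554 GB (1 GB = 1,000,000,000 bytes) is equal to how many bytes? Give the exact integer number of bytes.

554 × 1,000,000,000 = 554,000,000,000 bytes  (1 GB = 10^9 bytes)

554,000,000,000 bytes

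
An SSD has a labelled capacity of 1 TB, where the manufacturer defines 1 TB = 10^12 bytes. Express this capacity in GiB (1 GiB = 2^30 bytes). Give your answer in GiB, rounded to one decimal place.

1 TB = 1 × 10^12 bytes = 1,000,000,000,000 bytes
1 GiB = 2^30 bytes = 1,073,741,824 bytes
1,000,000,000,000 / 1,073,741,824 = 931.3 GiB

931.3 GiB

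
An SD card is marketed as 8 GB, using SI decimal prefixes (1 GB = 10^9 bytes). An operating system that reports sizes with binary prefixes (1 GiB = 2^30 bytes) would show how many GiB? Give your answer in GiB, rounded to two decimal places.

7.45 GiB

8 GB = 8 × 10^9 bytes = 8,000,000,000 bytes
1 GiB = 1,073,741,824 bytes
8,000,000,000 / 1,073,741,824 = 7.45 GiB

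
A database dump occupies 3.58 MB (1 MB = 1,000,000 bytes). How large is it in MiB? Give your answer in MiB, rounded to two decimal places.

3.58 MB × 1,000,000 bytes/MB = 3,580,000 bytes
1 MiB = 2^20 bytes = 1,048,576 bytes
3,580,000 / 1,048,576 = 3.41 MiB

3.41 MiB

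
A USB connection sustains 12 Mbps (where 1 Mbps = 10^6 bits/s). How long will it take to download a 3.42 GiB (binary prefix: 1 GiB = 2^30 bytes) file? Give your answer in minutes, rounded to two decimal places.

40.80 minutes

3.42 GiB = 3,672,197,038.08 bytes = 29,377,576,304.64 bits
12 Mbps = 12,000,000 bits/s
time = 29,377,576,304.64 / 12,000,000 = 2,448.131 s
2,448.131 s / 60 = 40.80 minutes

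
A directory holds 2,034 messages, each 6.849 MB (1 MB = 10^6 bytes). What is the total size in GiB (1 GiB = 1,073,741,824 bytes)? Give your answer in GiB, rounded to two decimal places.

Total = 2,034 × 6.849 MB = 13930.866 MB
= 13930.866 × 1,000,000 bytes = 13,930,866,000 bytes
1 GiB = 1,073,741,824 bytes
13,930,866,000 / 1,073,741,824 = 12.97 GiB

12.97 GiB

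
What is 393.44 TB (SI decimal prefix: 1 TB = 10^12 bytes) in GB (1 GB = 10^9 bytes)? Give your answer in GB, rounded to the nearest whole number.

393,440 GB

393.44 TB × 1,000,000,000,000 bytes/TB = 393,440,000,000,000 bytes
1 GB = 10^9 bytes = 1,000,000,000 bytes
393,440,000,000,000 / 1,000,000,000 = 393,440 GB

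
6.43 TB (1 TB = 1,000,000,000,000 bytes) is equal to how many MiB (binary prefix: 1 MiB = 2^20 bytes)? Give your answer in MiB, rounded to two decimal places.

6,132,125.85 MiB

6.43 TB × 1,000,000,000,000 bytes/TB = 6,430,000,000,000 bytes
1 MiB = 2^20 bytes = 1,048,576 bytes
6,430,000,000,000 / 1,048,576 = 6,132,125.85 MiB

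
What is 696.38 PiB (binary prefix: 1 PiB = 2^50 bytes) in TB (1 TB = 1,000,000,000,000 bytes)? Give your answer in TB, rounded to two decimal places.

784,054.18 TB

696.38 PiB × 1,125,899,906,842,624 bytes/PiB = 784,054,177,127,066,501.12 bytes
1 TB = 1,000,000,000,000 bytes
784,054,177,127,066,501.12 / 1,000,000,000,000 = 784,054.18 TB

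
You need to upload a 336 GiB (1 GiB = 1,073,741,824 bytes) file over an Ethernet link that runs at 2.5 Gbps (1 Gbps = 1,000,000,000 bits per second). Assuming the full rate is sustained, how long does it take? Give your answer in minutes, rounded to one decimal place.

19.2 minutes

336 GiB = 360,777,252,864 bytes = 2,886,218,022,912 bits
2.5 Gbps = 2,500,000,000 bits/s
time = 2,886,218,022,912 / 2,500,000,000 = 1,154.49 s
1,154.49 s / 60 = 19.2 minutes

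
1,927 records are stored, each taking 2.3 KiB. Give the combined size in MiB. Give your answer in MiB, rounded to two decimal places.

Total = 1,927 × 2.3 KiB = 4432.1 KiB
= 4432.1 × 1,024 bytes = 4,538,470.4 bytes
1 MiB = 1,048,576 bytes
4,538,470.4 / 1,048,576 = 4.33 MiB

4.33 MiB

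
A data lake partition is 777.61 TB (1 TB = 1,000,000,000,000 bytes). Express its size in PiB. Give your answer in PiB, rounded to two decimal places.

777.61 TB × 1,000,000,000,000 bytes/TB = 777,610,000,000,000 bytes
1 PiB = 1,125,899,906,842,624 bytes
777,610,000,000,000 / 1,125,899,906,842,624 = 0.69 PiB

0.69 PiB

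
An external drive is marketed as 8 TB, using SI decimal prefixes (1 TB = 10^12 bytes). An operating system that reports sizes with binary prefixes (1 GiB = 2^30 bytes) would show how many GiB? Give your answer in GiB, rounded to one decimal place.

7,450.6 GiB

8 TB × 1,000,000,000,000 bytes/TB = 8,000,000,000,000 bytes
1 GiB = 1,073,741,824 bytes
8,000,000,000,000 / 1,073,741,824 = 7,450.6 GiB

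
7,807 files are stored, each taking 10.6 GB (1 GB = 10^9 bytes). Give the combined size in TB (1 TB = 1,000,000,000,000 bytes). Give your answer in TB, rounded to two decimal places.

82.75 TB

Total = 7,807 × 10.6 GB = 82754.2 GB
= 82754.2 × 1,000,000,000 bytes = 82,754,200,000,000 bytes
1 TB = 1,000,000,000,000 bytes
82,754,200,000,000 / 1,000,000,000,000 = 82.75 TB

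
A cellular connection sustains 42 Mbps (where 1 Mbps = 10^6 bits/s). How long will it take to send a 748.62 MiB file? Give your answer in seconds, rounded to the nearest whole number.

748.62 MiB = 784,984,965.12 bytes = 6,279,879,720.96 bits
42 Mbps = 42,000,000 bits/s
time = 6,279,879,720.96 / 42,000,000 = 150 s

150 seconds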